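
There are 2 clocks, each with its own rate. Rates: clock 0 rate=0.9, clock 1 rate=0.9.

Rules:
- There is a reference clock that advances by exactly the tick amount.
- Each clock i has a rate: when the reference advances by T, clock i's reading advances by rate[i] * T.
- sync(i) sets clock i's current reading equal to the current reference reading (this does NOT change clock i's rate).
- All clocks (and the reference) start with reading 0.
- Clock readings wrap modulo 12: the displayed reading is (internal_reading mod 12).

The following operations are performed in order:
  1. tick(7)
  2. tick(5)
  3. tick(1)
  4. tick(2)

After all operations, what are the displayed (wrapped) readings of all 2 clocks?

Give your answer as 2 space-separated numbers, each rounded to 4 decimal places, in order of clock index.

Answer: 1.5000 1.5000

Derivation:
After op 1 tick(7): ref=7.0000 raw=[6.3000 6.3000]
After op 2 tick(5): ref=12.0000 raw=[10.8000 10.8000]
After op 3 tick(1): ref=13.0000 raw=[11.7000 11.7000]
After op 4 tick(2): ref=15.0000 raw=[13.5000 13.5000]
Wrap final raw readings (mod 12): 13.5000 mod 12 = 1.5000; 13.5000 mod 12 = 1.5000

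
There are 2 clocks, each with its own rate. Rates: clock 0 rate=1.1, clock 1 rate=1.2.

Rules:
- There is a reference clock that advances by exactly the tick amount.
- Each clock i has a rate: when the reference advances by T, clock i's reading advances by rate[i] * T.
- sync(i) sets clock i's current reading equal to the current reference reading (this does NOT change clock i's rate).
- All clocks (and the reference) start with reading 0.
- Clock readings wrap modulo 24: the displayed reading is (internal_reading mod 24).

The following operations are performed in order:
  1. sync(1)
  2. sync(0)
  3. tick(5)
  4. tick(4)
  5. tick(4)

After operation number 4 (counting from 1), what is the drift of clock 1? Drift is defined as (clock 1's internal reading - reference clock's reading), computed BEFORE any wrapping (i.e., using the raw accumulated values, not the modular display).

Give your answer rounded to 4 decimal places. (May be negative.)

After op 1 sync(1): ref=0.0000 raw=[0.0000 0.0000]
After op 2 sync(0): ref=0.0000 raw=[0.0000 0.0000]
After op 3 tick(5): ref=5.0000 raw=[5.5000 6.0000]
After op 4 tick(4): ref=9.0000 raw=[9.9000 10.8000]
Drift of clock 1 after op 4: 10.8000 - 9.0000 = 1.8000

Answer: 1.8000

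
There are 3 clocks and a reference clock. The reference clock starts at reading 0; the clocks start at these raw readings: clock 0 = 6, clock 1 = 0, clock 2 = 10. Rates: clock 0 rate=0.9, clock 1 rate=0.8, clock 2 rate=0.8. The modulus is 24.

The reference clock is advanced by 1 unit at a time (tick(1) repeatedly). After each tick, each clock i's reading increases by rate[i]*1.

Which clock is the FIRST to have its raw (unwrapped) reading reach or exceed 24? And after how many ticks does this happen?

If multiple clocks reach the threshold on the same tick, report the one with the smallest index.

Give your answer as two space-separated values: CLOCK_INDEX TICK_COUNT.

clock 0: start=6, rate=0.9, needs 24-6 = 18; ticks = ceil(18/0.9) = ceil(20.0000) = 20; reading at tick 20 = 6 + 0.9*20 = 24.0000
clock 1: start=0, rate=0.8, needs 24-0 = 24; ticks = ceil(24/0.8) = ceil(30.0000) = 30; reading at tick 30 = 0 + 0.8*30 = 24.0000
clock 2: start=10, rate=0.8, needs 24-10 = 14; ticks = ceil(14/0.8) = ceil(17.5000) = 18; reading at tick 18 = 10 + 0.8*18 = 24.4000
Minimum tick count = 18; winners = [2]; smallest index = 2

Answer: 2 18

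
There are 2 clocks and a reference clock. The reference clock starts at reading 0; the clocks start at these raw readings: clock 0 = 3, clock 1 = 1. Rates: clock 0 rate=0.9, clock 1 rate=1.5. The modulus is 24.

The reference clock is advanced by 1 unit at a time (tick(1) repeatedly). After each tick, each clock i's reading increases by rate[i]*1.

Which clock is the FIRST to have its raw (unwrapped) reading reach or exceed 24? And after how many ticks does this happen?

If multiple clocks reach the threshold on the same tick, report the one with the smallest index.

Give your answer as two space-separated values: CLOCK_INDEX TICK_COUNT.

Answer: 1 16

Derivation:
clock 0: start=3, rate=0.9, needs 24-3 = 21; ticks = ceil(21/0.9) = ceil(23.3333) = 24; reading at tick 24 = 3 + 0.9*24 = 24.6000
clock 1: start=1, rate=1.5, needs 24-1 = 23; ticks = ceil(23/1.5) = ceil(15.3333) = 16; reading at tick 16 = 1 + 1.5*16 = 25.0000
Minimum tick count = 16; winners = [1]; smallest index = 1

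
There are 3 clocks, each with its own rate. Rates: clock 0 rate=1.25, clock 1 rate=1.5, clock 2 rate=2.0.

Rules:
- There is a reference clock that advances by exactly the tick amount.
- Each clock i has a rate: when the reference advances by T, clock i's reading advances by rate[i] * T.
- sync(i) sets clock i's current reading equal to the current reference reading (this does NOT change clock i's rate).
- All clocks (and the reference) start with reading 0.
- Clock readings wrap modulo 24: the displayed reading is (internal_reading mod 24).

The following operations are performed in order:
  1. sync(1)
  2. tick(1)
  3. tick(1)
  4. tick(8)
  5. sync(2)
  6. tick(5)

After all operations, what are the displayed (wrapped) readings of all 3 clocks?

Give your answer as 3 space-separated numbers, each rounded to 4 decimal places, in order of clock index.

After op 1 sync(1): ref=0.0000 raw=[0.0000 0.0000 0.0000]
After op 2 tick(1): ref=1.0000 raw=[1.2500 1.5000 2.0000]
After op 3 tick(1): ref=2.0000 raw=[2.5000 3.0000 4.0000]
After op 4 tick(8): ref=10.0000 raw=[12.5000 15.0000 20.0000]
After op 5 sync(2): ref=10.0000 raw=[12.5000 15.0000 10.0000]
After op 6 tick(5): ref=15.0000 raw=[18.7500 22.5000 20.0000]
Wrap final raw readings (mod 24): 18.7500 mod 24 = 18.7500; 22.5000 mod 24 = 22.5000; 20.0000 mod 24 = 20.0000

Answer: 18.7500 22.5000 20.0000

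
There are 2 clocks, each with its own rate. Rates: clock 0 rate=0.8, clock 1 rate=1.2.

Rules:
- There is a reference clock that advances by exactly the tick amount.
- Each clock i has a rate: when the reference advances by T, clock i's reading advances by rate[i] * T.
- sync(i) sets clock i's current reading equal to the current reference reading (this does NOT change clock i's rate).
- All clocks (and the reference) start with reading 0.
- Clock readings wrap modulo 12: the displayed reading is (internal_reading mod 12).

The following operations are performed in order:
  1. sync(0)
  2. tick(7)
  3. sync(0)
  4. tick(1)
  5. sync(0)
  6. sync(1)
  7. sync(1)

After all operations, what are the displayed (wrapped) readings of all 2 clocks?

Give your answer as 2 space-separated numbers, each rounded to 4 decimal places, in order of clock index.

Answer: 8.0000 8.0000

Derivation:
After op 1 sync(0): ref=0.0000 raw=[0.0000 0.0000]
After op 2 tick(7): ref=7.0000 raw=[5.6000 8.4000]
After op 3 sync(0): ref=7.0000 raw=[7.0000 8.4000]
After op 4 tick(1): ref=8.0000 raw=[7.8000 9.6000]
After op 5 sync(0): ref=8.0000 raw=[8.0000 9.6000]
After op 6 sync(1): ref=8.0000 raw=[8.0000 8.0000]
After op 7 sync(1): ref=8.0000 raw=[8.0000 8.0000]
Wrap final raw readings (mod 12): 8.0000 mod 12 = 8.0000; 8.0000 mod 12 = 8.0000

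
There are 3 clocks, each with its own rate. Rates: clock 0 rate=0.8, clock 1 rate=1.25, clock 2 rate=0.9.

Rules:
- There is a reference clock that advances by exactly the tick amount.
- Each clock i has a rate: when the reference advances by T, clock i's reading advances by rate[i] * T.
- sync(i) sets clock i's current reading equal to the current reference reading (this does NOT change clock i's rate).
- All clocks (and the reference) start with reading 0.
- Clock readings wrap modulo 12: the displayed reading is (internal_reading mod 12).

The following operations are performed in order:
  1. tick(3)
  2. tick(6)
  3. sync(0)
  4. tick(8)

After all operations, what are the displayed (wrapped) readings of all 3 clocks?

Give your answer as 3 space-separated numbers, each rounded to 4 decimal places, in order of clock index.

After op 1 tick(3): ref=3.0000 raw=[2.4000 3.7500 2.7000]
After op 2 tick(6): ref=9.0000 raw=[7.2000 11.2500 8.1000]
After op 3 sync(0): ref=9.0000 raw=[9.0000 11.2500 8.1000]
After op 4 tick(8): ref=17.0000 raw=[15.4000 21.2500 15.3000]
Wrap final raw readings (mod 12): 15.4000 mod 12 = 3.4000; 21.2500 mod 12 = 9.2500; 15.3000 mod 12 = 3.3000

Answer: 3.4000 9.2500 3.3000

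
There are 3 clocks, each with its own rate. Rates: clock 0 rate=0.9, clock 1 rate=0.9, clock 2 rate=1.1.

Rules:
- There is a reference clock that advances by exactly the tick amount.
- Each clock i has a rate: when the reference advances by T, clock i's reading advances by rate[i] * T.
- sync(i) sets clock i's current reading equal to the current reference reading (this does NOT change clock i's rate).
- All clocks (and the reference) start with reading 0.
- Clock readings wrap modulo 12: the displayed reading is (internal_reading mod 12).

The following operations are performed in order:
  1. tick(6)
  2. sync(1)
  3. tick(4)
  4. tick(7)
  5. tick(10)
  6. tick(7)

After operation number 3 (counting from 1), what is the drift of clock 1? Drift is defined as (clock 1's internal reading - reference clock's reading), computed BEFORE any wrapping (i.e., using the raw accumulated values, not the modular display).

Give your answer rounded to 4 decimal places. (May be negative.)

After op 1 tick(6): ref=6.0000 raw=[5.4000 5.4000 6.6000]
After op 2 sync(1): ref=6.0000 raw=[5.4000 6.0000 6.6000]
After op 3 tick(4): ref=10.0000 raw=[9.0000 9.6000 11.0000]
Drift of clock 1 after op 3: 9.6000 - 10.0000 = -0.4000

Answer: -0.4000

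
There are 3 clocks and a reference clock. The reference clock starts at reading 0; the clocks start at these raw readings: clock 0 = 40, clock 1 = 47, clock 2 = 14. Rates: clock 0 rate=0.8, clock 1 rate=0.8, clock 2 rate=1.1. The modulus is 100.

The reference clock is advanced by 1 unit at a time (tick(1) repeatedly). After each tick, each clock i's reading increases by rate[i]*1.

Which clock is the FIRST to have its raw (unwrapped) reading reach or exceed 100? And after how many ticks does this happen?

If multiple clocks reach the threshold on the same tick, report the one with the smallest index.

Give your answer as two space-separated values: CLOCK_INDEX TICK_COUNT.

Answer: 1 67

Derivation:
clock 0: start=40, rate=0.8, needs 100-40 = 60; ticks = ceil(60/0.8) = ceil(75.0000) = 75; reading at tick 75 = 40 + 0.8*75 = 100.0000
clock 1: start=47, rate=0.8, needs 100-47 = 53; ticks = ceil(53/0.8) = ceil(66.2500) = 67; reading at tick 67 = 47 + 0.8*67 = 100.6000
clock 2: start=14, rate=1.1, needs 100-14 = 86; ticks = ceil(86/1.1) = ceil(78.1818) = 79; reading at tick 79 = 14 + 1.1*79 = 100.9000
Minimum tick count = 67; winners = [1]; smallest index = 1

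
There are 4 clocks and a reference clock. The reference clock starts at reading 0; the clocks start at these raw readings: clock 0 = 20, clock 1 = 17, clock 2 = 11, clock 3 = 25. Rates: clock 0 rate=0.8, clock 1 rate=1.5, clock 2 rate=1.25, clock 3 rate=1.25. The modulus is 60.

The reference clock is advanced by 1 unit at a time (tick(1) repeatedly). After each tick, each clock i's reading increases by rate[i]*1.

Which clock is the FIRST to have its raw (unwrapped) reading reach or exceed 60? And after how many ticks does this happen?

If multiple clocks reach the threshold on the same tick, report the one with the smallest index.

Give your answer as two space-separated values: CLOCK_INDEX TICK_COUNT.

clock 0: start=20, rate=0.8, needs 60-20 = 40; ticks = ceil(40/0.8) = ceil(50.0000) = 50; reading at tick 50 = 20 + 0.8*50 = 60.0000
clock 1: start=17, rate=1.5, needs 60-17 = 43; ticks = ceil(43/1.5) = ceil(28.6667) = 29; reading at tick 29 = 17 + 1.5*29 = 60.5000
clock 2: start=11, rate=1.25, needs 60-11 = 49; ticks = ceil(49/1.25) = ceil(39.2000) = 40; reading at tick 40 = 11 + 1.25*40 = 61.0000
clock 3: start=25, rate=1.25, needs 60-25 = 35; ticks = ceil(35/1.25) = ceil(28.0000) = 28; reading at tick 28 = 25 + 1.25*28 = 60.0000
Minimum tick count = 28; winners = [3]; smallest index = 3

Answer: 3 28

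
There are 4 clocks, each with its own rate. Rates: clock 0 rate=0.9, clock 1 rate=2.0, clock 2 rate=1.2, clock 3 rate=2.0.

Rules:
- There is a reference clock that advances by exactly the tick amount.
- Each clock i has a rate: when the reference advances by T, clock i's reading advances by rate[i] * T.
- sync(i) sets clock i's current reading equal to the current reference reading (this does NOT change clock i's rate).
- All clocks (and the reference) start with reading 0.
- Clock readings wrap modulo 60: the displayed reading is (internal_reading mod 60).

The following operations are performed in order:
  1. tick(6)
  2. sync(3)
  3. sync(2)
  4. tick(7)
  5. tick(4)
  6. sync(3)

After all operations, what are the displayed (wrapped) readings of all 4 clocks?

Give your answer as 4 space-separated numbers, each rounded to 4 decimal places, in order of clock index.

After op 1 tick(6): ref=6.0000 raw=[5.4000 12.0000 7.2000 12.0000]
After op 2 sync(3): ref=6.0000 raw=[5.4000 12.0000 7.2000 6.0000]
After op 3 sync(2): ref=6.0000 raw=[5.4000 12.0000 6.0000 6.0000]
After op 4 tick(7): ref=13.0000 raw=[11.7000 26.0000 14.4000 20.0000]
After op 5 tick(4): ref=17.0000 raw=[15.3000 34.0000 19.2000 28.0000]
After op 6 sync(3): ref=17.0000 raw=[15.3000 34.0000 19.2000 17.0000]
Wrap final raw readings (mod 60): 15.3000 mod 60 = 15.3000; 34.0000 mod 60 = 34.0000; 19.2000 mod 60 = 19.2000; 17.0000 mod 60 = 17.0000

Answer: 15.3000 34.0000 19.2000 17.0000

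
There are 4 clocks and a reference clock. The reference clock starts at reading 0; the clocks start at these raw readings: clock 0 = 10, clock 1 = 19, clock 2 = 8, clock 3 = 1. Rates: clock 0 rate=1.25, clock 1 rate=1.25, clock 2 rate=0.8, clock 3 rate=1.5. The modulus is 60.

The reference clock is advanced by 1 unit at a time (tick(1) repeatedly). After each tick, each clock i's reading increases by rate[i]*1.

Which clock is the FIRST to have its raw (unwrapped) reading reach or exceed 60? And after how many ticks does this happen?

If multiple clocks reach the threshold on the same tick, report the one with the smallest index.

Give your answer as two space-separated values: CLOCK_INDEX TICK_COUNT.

Answer: 1 33

Derivation:
clock 0: start=10, rate=1.25, needs 60-10 = 50; ticks = ceil(50/1.25) = ceil(40.0000) = 40; reading at tick 40 = 10 + 1.25*40 = 60.0000
clock 1: start=19, rate=1.25, needs 60-19 = 41; ticks = ceil(41/1.25) = ceil(32.8000) = 33; reading at tick 33 = 19 + 1.25*33 = 60.2500
clock 2: start=8, rate=0.8, needs 60-8 = 52; ticks = ceil(52/0.8) = ceil(65.0000) = 65; reading at tick 65 = 8 + 0.8*65 = 60.0000
clock 3: start=1, rate=1.5, needs 60-1 = 59; ticks = ceil(59/1.5) = ceil(39.3333) = 40; reading at tick 40 = 1 + 1.5*40 = 61.0000
Minimum tick count = 33; winners = [1]; smallest index = 1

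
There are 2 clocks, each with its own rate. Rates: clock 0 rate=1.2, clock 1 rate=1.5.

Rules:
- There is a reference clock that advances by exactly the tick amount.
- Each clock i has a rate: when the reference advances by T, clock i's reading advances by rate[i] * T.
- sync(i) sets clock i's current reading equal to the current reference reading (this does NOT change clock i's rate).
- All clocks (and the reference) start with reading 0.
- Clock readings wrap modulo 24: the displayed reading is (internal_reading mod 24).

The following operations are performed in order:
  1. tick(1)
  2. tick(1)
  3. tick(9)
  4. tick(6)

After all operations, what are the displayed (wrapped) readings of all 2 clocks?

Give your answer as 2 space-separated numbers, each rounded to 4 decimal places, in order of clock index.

After op 1 tick(1): ref=1.0000 raw=[1.2000 1.5000]
After op 2 tick(1): ref=2.0000 raw=[2.4000 3.0000]
After op 3 tick(9): ref=11.0000 raw=[13.2000 16.5000]
After op 4 tick(6): ref=17.0000 raw=[20.4000 25.5000]
Wrap final raw readings (mod 24): 20.4000 mod 24 = 20.4000; 25.5000 mod 24 = 1.5000

Answer: 20.4000 1.5000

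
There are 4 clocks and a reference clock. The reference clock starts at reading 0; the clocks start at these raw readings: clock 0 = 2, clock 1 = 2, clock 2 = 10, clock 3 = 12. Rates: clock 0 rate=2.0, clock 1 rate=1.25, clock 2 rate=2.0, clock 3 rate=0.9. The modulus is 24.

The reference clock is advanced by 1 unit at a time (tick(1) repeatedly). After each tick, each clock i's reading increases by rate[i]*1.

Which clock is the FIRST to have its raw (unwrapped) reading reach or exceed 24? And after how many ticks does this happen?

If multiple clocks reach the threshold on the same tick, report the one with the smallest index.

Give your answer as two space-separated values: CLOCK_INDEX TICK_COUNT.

clock 0: start=2, rate=2.0, needs 24-2 = 22; ticks = ceil(22/2.0) = ceil(11.0000) = 11; reading at tick 11 = 2 + 2.0*11 = 24.0000
clock 1: start=2, rate=1.25, needs 24-2 = 22; ticks = ceil(22/1.25) = ceil(17.6000) = 18; reading at tick 18 = 2 + 1.25*18 = 24.5000
clock 2: start=10, rate=2.0, needs 24-10 = 14; ticks = ceil(14/2.0) = ceil(7.0000) = 7; reading at tick 7 = 10 + 2.0*7 = 24.0000
clock 3: start=12, rate=0.9, needs 24-12 = 12; ticks = ceil(12/0.9) = ceil(13.3333) = 14; reading at tick 14 = 12 + 0.9*14 = 24.6000
Minimum tick count = 7; winners = [2]; smallest index = 2

Answer: 2 7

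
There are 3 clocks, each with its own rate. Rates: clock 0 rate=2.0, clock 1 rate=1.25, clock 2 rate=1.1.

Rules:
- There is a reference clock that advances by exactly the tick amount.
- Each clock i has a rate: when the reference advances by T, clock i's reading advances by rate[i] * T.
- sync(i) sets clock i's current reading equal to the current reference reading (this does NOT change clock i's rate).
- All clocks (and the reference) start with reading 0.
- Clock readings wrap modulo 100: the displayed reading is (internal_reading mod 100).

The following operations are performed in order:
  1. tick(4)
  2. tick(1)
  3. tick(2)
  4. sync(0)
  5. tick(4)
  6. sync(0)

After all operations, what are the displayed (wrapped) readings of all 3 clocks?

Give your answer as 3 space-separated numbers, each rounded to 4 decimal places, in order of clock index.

Answer: 11.0000 13.7500 12.1000

Derivation:
After op 1 tick(4): ref=4.0000 raw=[8.0000 5.0000 4.4000]
After op 2 tick(1): ref=5.0000 raw=[10.0000 6.2500 5.5000]
After op 3 tick(2): ref=7.0000 raw=[14.0000 8.7500 7.7000]
After op 4 sync(0): ref=7.0000 raw=[7.0000 8.7500 7.7000]
After op 5 tick(4): ref=11.0000 raw=[15.0000 13.7500 12.1000]
After op 6 sync(0): ref=11.0000 raw=[11.0000 13.7500 12.1000]
Wrap final raw readings (mod 100): 11.0000 mod 100 = 11.0000; 13.7500 mod 100 = 13.7500; 12.1000 mod 100 = 12.1000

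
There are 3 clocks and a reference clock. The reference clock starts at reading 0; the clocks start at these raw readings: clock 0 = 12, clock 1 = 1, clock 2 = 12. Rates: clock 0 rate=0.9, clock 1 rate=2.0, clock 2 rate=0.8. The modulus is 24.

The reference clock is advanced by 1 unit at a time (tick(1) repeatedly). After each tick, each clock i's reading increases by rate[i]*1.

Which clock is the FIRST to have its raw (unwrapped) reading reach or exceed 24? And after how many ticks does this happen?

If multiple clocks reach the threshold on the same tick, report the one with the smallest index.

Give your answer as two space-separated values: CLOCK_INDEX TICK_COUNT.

clock 0: start=12, rate=0.9, needs 24-12 = 12; ticks = ceil(12/0.9) = ceil(13.3333) = 14; reading at tick 14 = 12 + 0.9*14 = 24.6000
clock 1: start=1, rate=2.0, needs 24-1 = 23; ticks = ceil(23/2.0) = ceil(11.5000) = 12; reading at tick 12 = 1 + 2.0*12 = 25.0000
clock 2: start=12, rate=0.8, needs 24-12 = 12; ticks = ceil(12/0.8) = ceil(15.0000) = 15; reading at tick 15 = 12 + 0.8*15 = 24.0000
Minimum tick count = 12; winners = [1]; smallest index = 1

Answer: 1 12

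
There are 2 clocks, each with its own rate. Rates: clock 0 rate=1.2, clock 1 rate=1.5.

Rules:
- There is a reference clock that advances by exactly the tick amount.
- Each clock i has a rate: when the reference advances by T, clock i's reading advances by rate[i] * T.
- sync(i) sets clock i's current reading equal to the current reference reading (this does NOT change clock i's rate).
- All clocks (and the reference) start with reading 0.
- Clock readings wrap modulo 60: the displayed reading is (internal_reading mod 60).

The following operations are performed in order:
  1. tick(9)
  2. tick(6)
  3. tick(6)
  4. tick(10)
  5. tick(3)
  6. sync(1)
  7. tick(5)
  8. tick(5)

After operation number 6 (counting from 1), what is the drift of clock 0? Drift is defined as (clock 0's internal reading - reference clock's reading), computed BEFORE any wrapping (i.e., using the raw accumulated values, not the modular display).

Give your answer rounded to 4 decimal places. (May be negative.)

Answer: 6.8000

Derivation:
After op 1 tick(9): ref=9.0000 raw=[10.8000 13.5000]
After op 2 tick(6): ref=15.0000 raw=[18.0000 22.5000]
After op 3 tick(6): ref=21.0000 raw=[25.2000 31.5000]
After op 4 tick(10): ref=31.0000 raw=[37.2000 46.5000]
After op 5 tick(3): ref=34.0000 raw=[40.8000 51.0000]
After op 6 sync(1): ref=34.0000 raw=[40.8000 34.0000]
Drift of clock 0 after op 6: 40.8000 - 34.0000 = 6.8000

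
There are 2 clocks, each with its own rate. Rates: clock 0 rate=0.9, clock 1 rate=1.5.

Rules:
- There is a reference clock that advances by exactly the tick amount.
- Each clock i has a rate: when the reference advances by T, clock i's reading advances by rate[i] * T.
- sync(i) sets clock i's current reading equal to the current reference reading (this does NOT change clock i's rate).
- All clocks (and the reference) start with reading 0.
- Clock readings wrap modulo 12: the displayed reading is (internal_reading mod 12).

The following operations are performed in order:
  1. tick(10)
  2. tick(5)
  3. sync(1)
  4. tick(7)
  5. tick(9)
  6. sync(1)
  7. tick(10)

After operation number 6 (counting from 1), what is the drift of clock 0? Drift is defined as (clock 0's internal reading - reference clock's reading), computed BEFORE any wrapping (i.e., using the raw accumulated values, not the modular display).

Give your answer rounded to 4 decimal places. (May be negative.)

After op 1 tick(10): ref=10.0000 raw=[9.0000 15.0000]
After op 2 tick(5): ref=15.0000 raw=[13.5000 22.5000]
After op 3 sync(1): ref=15.0000 raw=[13.5000 15.0000]
After op 4 tick(7): ref=22.0000 raw=[19.8000 25.5000]
After op 5 tick(9): ref=31.0000 raw=[27.9000 39.0000]
After op 6 sync(1): ref=31.0000 raw=[27.9000 31.0000]
Drift of clock 0 after op 6: 27.9000 - 31.0000 = -3.1000

Answer: -3.1000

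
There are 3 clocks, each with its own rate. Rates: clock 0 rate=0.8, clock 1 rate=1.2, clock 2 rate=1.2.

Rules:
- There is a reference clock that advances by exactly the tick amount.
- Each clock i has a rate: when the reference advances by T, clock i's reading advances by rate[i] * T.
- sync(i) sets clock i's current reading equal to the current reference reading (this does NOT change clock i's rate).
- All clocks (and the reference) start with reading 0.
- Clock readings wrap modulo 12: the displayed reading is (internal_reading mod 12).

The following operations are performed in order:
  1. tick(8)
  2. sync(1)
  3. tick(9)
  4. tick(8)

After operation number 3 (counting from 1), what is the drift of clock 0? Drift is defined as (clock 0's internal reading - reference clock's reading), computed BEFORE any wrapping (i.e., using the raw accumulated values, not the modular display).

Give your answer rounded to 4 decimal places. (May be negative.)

After op 1 tick(8): ref=8.0000 raw=[6.4000 9.6000 9.6000]
After op 2 sync(1): ref=8.0000 raw=[6.4000 8.0000 9.6000]
After op 3 tick(9): ref=17.0000 raw=[13.6000 18.8000 20.4000]
Drift of clock 0 after op 3: 13.6000 - 17.0000 = -3.4000

Answer: -3.4000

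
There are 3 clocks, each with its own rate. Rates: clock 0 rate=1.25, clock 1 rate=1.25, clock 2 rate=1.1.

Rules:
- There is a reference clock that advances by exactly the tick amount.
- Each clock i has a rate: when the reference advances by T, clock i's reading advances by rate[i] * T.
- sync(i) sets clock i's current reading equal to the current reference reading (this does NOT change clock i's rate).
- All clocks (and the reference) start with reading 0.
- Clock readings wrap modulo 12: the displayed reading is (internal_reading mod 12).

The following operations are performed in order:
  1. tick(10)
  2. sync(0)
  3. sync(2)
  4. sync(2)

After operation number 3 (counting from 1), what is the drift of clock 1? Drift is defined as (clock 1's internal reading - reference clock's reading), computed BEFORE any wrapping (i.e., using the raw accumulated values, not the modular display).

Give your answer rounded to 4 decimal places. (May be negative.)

Answer: 2.5000

Derivation:
After op 1 tick(10): ref=10.0000 raw=[12.5000 12.5000 11.0000]
After op 2 sync(0): ref=10.0000 raw=[10.0000 12.5000 11.0000]
After op 3 sync(2): ref=10.0000 raw=[10.0000 12.5000 10.0000]
Drift of clock 1 after op 3: 12.5000 - 10.0000 = 2.5000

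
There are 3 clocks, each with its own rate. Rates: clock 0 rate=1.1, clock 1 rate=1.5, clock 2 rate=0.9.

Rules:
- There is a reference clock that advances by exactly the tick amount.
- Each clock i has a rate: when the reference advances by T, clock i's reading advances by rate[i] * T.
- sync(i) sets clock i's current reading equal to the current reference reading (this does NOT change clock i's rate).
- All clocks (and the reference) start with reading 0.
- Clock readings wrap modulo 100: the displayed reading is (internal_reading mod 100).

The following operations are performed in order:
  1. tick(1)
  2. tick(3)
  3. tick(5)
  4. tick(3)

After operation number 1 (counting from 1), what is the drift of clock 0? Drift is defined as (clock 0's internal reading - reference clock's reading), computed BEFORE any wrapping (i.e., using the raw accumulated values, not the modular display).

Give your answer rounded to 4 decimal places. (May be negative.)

After op 1 tick(1): ref=1.0000 raw=[1.1000 1.5000 0.9000]
Drift of clock 0 after op 1: 1.1000 - 1.0000 = 0.1000

Answer: 0.1000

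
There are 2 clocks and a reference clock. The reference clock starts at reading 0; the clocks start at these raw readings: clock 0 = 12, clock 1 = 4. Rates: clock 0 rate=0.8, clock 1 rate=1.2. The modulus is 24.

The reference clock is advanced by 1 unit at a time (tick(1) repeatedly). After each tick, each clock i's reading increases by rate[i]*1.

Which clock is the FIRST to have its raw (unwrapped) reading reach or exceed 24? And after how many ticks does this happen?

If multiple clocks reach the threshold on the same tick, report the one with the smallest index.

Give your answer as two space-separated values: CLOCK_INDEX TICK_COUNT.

Answer: 0 15

Derivation:
clock 0: start=12, rate=0.8, needs 24-12 = 12; ticks = ceil(12/0.8) = ceil(15.0000) = 15; reading at tick 15 = 12 + 0.8*15 = 24.0000
clock 1: start=4, rate=1.2, needs 24-4 = 20; ticks = ceil(20/1.2) = ceil(16.6667) = 17; reading at tick 17 = 4 + 1.2*17 = 24.4000
Minimum tick count = 15; winners = [0]; smallest index = 0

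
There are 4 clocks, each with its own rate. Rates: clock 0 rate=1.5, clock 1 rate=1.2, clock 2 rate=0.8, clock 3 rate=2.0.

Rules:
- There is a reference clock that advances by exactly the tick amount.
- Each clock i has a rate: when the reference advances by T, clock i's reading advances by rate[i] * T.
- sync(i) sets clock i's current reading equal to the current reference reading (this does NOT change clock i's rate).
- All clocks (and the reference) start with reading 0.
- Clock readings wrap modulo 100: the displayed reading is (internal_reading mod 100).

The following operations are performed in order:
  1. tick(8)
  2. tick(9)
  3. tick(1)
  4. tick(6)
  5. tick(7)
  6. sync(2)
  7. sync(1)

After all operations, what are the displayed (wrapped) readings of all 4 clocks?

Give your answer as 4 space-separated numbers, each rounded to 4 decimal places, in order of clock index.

Answer: 46.5000 31.0000 31.0000 62.0000

Derivation:
After op 1 tick(8): ref=8.0000 raw=[12.0000 9.6000 6.4000 16.0000]
After op 2 tick(9): ref=17.0000 raw=[25.5000 20.4000 13.6000 34.0000]
After op 3 tick(1): ref=18.0000 raw=[27.0000 21.6000 14.4000 36.0000]
After op 4 tick(6): ref=24.0000 raw=[36.0000 28.8000 19.2000 48.0000]
After op 5 tick(7): ref=31.0000 raw=[46.5000 37.2000 24.8000 62.0000]
After op 6 sync(2): ref=31.0000 raw=[46.5000 37.2000 31.0000 62.0000]
After op 7 sync(1): ref=31.0000 raw=[46.5000 31.0000 31.0000 62.0000]
Wrap final raw readings (mod 100): 46.5000 mod 100 = 46.5000; 31.0000 mod 100 = 31.0000; 31.0000 mod 100 = 31.0000; 62.0000 mod 100 = 62.0000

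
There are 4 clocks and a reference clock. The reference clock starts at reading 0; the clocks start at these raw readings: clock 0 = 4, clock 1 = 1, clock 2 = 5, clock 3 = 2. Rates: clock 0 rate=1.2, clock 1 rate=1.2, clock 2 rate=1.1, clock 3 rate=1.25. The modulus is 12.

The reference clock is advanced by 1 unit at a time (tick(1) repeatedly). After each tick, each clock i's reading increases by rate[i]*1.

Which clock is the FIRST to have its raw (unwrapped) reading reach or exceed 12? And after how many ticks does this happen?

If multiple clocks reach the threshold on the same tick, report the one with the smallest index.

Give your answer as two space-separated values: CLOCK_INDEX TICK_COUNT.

Answer: 0 7

Derivation:
clock 0: start=4, rate=1.2, needs 12-4 = 8; ticks = ceil(8/1.2) = ceil(6.6667) = 7; reading at tick 7 = 4 + 1.2*7 = 12.4000
clock 1: start=1, rate=1.2, needs 12-1 = 11; ticks = ceil(11/1.2) = ceil(9.1667) = 10; reading at tick 10 = 1 + 1.2*10 = 13.0000
clock 2: start=5, rate=1.1, needs 12-5 = 7; ticks = ceil(7/1.1) = ceil(6.3636) = 7; reading at tick 7 = 5 + 1.1*7 = 12.7000
clock 3: start=2, rate=1.25, needs 12-2 = 10; ticks = ceil(10/1.25) = ceil(8.0000) = 8; reading at tick 8 = 2 + 1.25*8 = 12.0000
Minimum tick count = 7; winners = [0, 2]; smallest index = 0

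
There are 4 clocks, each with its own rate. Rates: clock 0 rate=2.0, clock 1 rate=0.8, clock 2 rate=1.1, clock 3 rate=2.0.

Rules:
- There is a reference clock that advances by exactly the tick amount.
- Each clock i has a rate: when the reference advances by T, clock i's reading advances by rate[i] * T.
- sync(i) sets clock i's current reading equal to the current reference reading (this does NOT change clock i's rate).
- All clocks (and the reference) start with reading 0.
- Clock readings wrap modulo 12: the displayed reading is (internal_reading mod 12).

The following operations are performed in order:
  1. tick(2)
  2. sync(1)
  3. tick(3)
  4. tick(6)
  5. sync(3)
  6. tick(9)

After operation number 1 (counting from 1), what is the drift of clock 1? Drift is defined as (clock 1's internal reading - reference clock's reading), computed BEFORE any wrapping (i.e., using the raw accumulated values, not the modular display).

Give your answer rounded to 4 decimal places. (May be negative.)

Answer: -0.4000

Derivation:
After op 1 tick(2): ref=2.0000 raw=[4.0000 1.6000 2.2000 4.0000]
Drift of clock 1 after op 1: 1.6000 - 2.0000 = -0.4000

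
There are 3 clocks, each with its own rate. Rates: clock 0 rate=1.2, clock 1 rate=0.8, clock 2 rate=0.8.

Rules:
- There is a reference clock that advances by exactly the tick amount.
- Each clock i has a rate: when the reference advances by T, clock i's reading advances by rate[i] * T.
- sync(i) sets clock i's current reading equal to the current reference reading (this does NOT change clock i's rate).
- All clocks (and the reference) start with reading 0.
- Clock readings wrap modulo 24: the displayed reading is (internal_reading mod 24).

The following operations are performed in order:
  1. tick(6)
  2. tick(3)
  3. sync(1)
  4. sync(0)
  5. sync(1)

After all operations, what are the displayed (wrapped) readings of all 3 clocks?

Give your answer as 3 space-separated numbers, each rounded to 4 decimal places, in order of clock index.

After op 1 tick(6): ref=6.0000 raw=[7.2000 4.8000 4.8000]
After op 2 tick(3): ref=9.0000 raw=[10.8000 7.2000 7.2000]
After op 3 sync(1): ref=9.0000 raw=[10.8000 9.0000 7.2000]
After op 4 sync(0): ref=9.0000 raw=[9.0000 9.0000 7.2000]
After op 5 sync(1): ref=9.0000 raw=[9.0000 9.0000 7.2000]
Wrap final raw readings (mod 24): 9.0000 mod 24 = 9.0000; 9.0000 mod 24 = 9.0000; 7.2000 mod 24 = 7.2000

Answer: 9.0000 9.0000 7.2000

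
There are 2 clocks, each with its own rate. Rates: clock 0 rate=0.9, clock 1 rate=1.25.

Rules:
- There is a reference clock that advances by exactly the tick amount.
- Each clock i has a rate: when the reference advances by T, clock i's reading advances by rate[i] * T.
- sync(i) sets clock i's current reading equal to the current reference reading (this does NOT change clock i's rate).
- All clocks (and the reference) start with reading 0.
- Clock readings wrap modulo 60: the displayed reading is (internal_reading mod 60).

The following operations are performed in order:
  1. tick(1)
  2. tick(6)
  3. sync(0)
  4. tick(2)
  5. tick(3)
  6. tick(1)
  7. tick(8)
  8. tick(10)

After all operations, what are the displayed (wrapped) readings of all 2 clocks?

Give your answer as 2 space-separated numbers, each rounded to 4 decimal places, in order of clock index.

After op 1 tick(1): ref=1.0000 raw=[0.9000 1.2500]
After op 2 tick(6): ref=7.0000 raw=[6.3000 8.7500]
After op 3 sync(0): ref=7.0000 raw=[7.0000 8.7500]
After op 4 tick(2): ref=9.0000 raw=[8.8000 11.2500]
After op 5 tick(3): ref=12.0000 raw=[11.5000 15.0000]
After op 6 tick(1): ref=13.0000 raw=[12.4000 16.2500]
After op 7 tick(8): ref=21.0000 raw=[19.6000 26.2500]
After op 8 tick(10): ref=31.0000 raw=[28.6000 38.7500]
Wrap final raw readings (mod 60): 28.6000 mod 60 = 28.6000; 38.7500 mod 60 = 38.7500

Answer: 28.6000 38.7500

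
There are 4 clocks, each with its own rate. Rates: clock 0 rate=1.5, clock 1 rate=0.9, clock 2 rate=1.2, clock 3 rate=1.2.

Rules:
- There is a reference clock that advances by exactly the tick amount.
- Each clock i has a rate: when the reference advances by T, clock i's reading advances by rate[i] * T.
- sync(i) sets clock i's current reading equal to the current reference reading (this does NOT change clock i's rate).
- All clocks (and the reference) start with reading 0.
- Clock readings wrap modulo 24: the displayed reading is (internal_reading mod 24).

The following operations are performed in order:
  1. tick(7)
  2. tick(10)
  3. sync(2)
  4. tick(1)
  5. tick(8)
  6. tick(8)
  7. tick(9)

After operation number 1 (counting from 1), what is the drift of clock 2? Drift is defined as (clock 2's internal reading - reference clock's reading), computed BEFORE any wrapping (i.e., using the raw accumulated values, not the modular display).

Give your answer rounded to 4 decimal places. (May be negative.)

Answer: 1.4000

Derivation:
After op 1 tick(7): ref=7.0000 raw=[10.5000 6.3000 8.4000 8.4000]
Drift of clock 2 after op 1: 8.4000 - 7.0000 = 1.4000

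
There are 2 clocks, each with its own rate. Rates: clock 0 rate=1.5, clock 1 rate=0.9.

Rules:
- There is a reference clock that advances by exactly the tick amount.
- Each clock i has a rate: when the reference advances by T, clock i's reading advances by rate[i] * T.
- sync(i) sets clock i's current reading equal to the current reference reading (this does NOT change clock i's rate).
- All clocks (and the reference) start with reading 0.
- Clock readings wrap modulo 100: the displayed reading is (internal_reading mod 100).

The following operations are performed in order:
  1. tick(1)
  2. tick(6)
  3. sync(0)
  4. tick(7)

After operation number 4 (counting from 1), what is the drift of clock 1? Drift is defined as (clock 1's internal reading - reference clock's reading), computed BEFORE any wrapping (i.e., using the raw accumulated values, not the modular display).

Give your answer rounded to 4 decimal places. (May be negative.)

After op 1 tick(1): ref=1.0000 raw=[1.5000 0.9000]
After op 2 tick(6): ref=7.0000 raw=[10.5000 6.3000]
After op 3 sync(0): ref=7.0000 raw=[7.0000 6.3000]
After op 4 tick(7): ref=14.0000 raw=[17.5000 12.6000]
Drift of clock 1 after op 4: 12.6000 - 14.0000 = -1.4000

Answer: -1.4000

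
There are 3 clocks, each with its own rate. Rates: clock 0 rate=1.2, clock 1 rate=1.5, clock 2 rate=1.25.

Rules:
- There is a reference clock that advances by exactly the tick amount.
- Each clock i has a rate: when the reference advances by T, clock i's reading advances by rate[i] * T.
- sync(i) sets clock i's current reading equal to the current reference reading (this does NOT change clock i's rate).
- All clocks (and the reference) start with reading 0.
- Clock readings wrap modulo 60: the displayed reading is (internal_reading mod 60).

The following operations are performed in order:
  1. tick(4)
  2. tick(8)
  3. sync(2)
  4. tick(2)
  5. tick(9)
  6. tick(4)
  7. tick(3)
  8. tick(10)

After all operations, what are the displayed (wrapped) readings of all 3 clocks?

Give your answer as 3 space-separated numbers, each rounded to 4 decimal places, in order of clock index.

Answer: 48.0000 0.0000 47.0000

Derivation:
After op 1 tick(4): ref=4.0000 raw=[4.8000 6.0000 5.0000]
After op 2 tick(8): ref=12.0000 raw=[14.4000 18.0000 15.0000]
After op 3 sync(2): ref=12.0000 raw=[14.4000 18.0000 12.0000]
After op 4 tick(2): ref=14.0000 raw=[16.8000 21.0000 14.5000]
After op 5 tick(9): ref=23.0000 raw=[27.6000 34.5000 25.7500]
After op 6 tick(4): ref=27.0000 raw=[32.4000 40.5000 30.7500]
After op 7 tick(3): ref=30.0000 raw=[36.0000 45.0000 34.5000]
After op 8 tick(10): ref=40.0000 raw=[48.0000 60.0000 47.0000]
Wrap final raw readings (mod 60): 48.0000 mod 60 = 48.0000; 60.0000 mod 60 = 0.0000; 47.0000 mod 60 = 47.0000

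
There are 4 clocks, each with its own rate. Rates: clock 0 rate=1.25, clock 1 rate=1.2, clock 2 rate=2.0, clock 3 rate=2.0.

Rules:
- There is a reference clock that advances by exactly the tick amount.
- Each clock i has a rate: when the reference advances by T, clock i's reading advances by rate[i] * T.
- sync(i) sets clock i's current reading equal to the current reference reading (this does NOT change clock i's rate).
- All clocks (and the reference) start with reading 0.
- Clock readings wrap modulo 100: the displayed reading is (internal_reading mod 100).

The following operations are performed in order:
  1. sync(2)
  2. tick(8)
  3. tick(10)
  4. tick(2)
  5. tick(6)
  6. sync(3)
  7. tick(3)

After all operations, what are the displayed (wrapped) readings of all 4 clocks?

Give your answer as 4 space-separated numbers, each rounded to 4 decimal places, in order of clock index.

After op 1 sync(2): ref=0.0000 raw=[0.0000 0.0000 0.0000 0.0000]
After op 2 tick(8): ref=8.0000 raw=[10.0000 9.6000 16.0000 16.0000]
After op 3 tick(10): ref=18.0000 raw=[22.5000 21.6000 36.0000 36.0000]
After op 4 tick(2): ref=20.0000 raw=[25.0000 24.0000 40.0000 40.0000]
After op 5 tick(6): ref=26.0000 raw=[32.5000 31.2000 52.0000 52.0000]
After op 6 sync(3): ref=26.0000 raw=[32.5000 31.2000 52.0000 26.0000]
After op 7 tick(3): ref=29.0000 raw=[36.2500 34.8000 58.0000 32.0000]
Wrap final raw readings (mod 100): 36.2500 mod 100 = 36.2500; 34.8000 mod 100 = 34.8000; 58.0000 mod 100 = 58.0000; 32.0000 mod 100 = 32.0000

Answer: 36.2500 34.8000 58.0000 32.0000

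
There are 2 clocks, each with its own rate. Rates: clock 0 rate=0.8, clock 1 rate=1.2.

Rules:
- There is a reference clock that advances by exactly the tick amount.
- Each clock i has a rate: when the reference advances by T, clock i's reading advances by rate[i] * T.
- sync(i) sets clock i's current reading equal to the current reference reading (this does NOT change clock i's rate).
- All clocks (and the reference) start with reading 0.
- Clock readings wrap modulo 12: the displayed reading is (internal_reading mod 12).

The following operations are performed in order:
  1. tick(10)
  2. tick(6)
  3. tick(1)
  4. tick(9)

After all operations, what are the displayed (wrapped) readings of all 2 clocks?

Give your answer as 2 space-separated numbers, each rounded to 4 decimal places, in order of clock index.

Answer: 8.8000 7.2000

Derivation:
After op 1 tick(10): ref=10.0000 raw=[8.0000 12.0000]
After op 2 tick(6): ref=16.0000 raw=[12.8000 19.2000]
After op 3 tick(1): ref=17.0000 raw=[13.6000 20.4000]
After op 4 tick(9): ref=26.0000 raw=[20.8000 31.2000]
Wrap final raw readings (mod 12): 20.8000 mod 12 = 8.8000; 31.2000 mod 12 = 7.2000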